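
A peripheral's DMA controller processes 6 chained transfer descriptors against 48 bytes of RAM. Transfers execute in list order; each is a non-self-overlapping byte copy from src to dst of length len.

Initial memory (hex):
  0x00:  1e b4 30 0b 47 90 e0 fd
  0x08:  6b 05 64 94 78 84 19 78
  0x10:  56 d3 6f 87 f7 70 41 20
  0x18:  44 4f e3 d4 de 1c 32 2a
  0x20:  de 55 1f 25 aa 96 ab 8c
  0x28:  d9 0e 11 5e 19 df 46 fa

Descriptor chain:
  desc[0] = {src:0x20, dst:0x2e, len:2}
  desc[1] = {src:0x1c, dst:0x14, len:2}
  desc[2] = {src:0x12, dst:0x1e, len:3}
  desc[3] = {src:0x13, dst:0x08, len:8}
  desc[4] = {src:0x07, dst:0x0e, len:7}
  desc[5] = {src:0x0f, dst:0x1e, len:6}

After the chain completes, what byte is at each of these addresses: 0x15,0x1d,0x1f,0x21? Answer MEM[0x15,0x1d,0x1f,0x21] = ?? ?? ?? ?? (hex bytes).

  after D0: wrote 2B at 0x2e = de55
  after D1: wrote 2B at 0x14 = de1c
  after D2: wrote 3B at 0x1e = 6f87de
  after D3: wrote 8B at 0x08 = 87de1c4120444fe3
  after D4: wrote 7B at 0x0e = fd87de1c412044
  after D5: wrote 6B at 0x1e = 87de1c412044
query mem[0x15]=0x1c, mem[0x1d]=0x1c, mem[0x1f]=0xde, mem[0x21]=0x41

MEM[0x15,0x1d,0x1f,0x21] = 1c 1c de 41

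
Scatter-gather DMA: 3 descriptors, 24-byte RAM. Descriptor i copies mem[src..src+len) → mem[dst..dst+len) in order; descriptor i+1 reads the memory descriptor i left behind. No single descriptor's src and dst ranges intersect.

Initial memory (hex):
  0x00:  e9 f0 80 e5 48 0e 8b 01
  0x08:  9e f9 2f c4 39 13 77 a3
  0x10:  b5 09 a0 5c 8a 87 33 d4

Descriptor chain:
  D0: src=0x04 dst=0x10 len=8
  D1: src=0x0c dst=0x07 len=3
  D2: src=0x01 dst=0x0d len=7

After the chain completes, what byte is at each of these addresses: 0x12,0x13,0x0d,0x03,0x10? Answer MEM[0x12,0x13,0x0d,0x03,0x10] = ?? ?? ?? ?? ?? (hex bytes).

[0] 0x04->0x10 len=8 : 48 0e 8b 01 9e f9 2f c4
[1] 0x0c->0x07 len=3 : 39 13 77
[2] 0x01->0x0d len=7 : f0 80 e5 48 0e 8b 39
query mem[0x12]=0x8b, mem[0x13]=0x39, mem[0x0d]=0xf0, mem[0x03]=0xe5, mem[0x10]=0x48

MEM[0x12,0x13,0x0d,0x03,0x10] = 8b 39 f0 e5 48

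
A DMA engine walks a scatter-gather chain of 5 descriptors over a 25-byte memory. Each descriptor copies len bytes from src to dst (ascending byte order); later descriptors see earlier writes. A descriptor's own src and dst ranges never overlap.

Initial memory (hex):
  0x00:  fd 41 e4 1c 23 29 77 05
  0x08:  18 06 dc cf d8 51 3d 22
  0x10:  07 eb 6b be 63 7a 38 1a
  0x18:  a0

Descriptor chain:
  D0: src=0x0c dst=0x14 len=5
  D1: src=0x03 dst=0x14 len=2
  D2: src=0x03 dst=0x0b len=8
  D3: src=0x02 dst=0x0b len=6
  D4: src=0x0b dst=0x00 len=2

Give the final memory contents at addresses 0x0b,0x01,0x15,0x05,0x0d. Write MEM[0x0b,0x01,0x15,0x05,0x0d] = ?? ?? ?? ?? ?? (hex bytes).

#0 dst[0x14+5] := {0xd8,0x51,0x3d,0x22,0x07}
#1 dst[0x14+2] := {0x1c,0x23}
#2 dst[0x0b+8] := {0x1c,0x23,0x29,0x77,0x05,0x18,0x06,0xdc}
#3 dst[0x0b+6] := {0xe4,0x1c,0x23,0x29,0x77,0x05}
#4 dst[0x00+2] := {0xe4,0x1c}
query mem[0x0b]=0xe4, mem[0x01]=0x1c, mem[0x15]=0x23, mem[0x05]=0x29, mem[0x0d]=0x23

MEM[0x0b,0x01,0x15,0x05,0x0d] = e4 1c 23 29 23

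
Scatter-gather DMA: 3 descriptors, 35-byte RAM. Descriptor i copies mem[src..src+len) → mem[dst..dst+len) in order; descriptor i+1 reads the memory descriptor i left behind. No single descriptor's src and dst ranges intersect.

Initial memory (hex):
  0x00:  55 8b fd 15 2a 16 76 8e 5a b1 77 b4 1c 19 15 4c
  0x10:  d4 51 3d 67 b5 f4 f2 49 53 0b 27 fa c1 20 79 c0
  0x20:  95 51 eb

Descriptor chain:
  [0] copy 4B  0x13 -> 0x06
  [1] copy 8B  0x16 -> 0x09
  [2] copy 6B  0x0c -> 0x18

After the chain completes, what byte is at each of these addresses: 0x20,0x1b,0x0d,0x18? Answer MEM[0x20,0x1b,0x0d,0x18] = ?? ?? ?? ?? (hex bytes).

D0: mem[0x06..0x09] <- [67 b5 f4 f2]
D1: mem[0x09..0x10] <- [f2 49 53 0b 27 fa c1 20]
D2: mem[0x18..0x1d] <- [0b 27 fa c1 20 51]
query mem[0x20]=0x95, mem[0x1b]=0xc1, mem[0x0d]=0x27, mem[0x18]=0x0b

MEM[0x20,0x1b,0x0d,0x18] = 95 c1 27 0b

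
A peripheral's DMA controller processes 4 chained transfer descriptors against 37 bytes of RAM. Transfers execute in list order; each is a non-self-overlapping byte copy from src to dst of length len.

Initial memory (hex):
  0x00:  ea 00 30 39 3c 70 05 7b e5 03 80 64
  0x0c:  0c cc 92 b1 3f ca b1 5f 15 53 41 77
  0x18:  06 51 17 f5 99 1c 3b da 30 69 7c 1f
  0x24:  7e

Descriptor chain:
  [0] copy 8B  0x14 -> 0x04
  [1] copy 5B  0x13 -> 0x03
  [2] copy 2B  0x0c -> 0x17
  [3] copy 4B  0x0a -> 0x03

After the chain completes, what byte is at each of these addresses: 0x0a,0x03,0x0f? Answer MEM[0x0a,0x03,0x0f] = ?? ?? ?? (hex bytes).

D0: mem[0x04..0x0b] <- [15 53 41 77 06 51 17 f5]
D1: mem[0x03..0x07] <- [5f 15 53 41 77]
D2: mem[0x17..0x18] <- [0c cc]
D3: mem[0x03..0x06] <- [17 f5 0c cc]
query mem[0x0a]=0x17, mem[0x03]=0x17, mem[0x0f]=0xb1

MEM[0x0a,0x03,0x0f] = 17 17 b1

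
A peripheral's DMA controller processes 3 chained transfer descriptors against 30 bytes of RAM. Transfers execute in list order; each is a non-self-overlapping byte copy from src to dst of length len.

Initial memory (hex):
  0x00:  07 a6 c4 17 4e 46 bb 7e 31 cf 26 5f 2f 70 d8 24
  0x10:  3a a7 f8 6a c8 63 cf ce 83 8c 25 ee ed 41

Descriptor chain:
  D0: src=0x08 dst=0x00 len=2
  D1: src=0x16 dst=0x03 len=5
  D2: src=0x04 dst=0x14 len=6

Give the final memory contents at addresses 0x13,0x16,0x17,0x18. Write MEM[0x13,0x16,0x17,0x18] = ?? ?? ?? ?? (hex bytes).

MEM[0x13,0x16,0x17,0x18] = 6a 8c 25 31

  after D0: wrote 2B at 0x00 = 31cf
  after D1: wrote 5B at 0x03 = cfce838c25
  after D2: wrote 6B at 0x14 = ce838c2531cf
query mem[0x13]=0x6a, mem[0x16]=0x8c, mem[0x17]=0x25, mem[0x18]=0x31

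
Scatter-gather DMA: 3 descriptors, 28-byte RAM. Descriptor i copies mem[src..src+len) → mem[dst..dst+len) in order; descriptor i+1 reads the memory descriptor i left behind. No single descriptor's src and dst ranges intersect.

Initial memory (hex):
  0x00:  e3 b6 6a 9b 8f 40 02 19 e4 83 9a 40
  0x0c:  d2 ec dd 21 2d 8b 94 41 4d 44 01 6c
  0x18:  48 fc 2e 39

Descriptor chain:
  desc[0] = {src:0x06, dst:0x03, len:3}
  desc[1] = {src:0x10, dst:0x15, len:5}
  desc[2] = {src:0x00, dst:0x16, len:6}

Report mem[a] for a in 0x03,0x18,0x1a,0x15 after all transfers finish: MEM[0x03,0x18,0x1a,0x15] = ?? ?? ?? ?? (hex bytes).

MEM[0x03,0x18,0x1a,0x15] = 02 6a 19 2d

D0: mem[0x03..0x05] <- [02 19 e4]
D1: mem[0x15..0x19] <- [2d 8b 94 41 4d]
D2: mem[0x16..0x1b] <- [e3 b6 6a 02 19 e4]
query mem[0x03]=0x02, mem[0x18]=0x6a, mem[0x1a]=0x19, mem[0x15]=0x2d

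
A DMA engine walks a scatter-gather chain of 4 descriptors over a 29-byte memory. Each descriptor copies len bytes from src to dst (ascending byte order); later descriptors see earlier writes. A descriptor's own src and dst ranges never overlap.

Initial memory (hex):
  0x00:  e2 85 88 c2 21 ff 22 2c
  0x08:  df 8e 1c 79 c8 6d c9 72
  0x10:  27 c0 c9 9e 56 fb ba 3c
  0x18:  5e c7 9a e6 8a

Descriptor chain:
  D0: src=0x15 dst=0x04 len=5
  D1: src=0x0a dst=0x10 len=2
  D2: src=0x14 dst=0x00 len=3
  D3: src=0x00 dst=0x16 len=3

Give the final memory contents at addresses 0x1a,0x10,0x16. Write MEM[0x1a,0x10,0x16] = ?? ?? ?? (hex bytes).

MEM[0x1a,0x10,0x16] = 9a 1c 56

D0: mem[0x04..0x08] <- [fb ba 3c 5e c7]
D1: mem[0x10..0x11] <- [1c 79]
D2: mem[0x00..0x02] <- [56 fb ba]
D3: mem[0x16..0x18] <- [56 fb ba]
query mem[0x1a]=0x9a, mem[0x10]=0x1c, mem[0x16]=0x56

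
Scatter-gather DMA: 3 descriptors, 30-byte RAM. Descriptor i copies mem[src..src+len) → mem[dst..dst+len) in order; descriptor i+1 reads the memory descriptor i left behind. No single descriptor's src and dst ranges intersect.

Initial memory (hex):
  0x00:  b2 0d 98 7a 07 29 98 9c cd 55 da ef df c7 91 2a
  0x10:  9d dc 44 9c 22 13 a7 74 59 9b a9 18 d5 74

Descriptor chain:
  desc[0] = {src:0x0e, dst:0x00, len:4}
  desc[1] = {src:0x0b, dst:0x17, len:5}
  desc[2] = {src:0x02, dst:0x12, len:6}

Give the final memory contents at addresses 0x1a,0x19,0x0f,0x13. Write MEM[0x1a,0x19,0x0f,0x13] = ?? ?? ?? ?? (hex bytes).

#0 dst[0x00+4] := {0x91,0x2a,0x9d,0xdc}
#1 dst[0x17+5] := {0xef,0xdf,0xc7,0x91,0x2a}
#2 dst[0x12+6] := {0x9d,0xdc,0x07,0x29,0x98,0x9c}
query mem[0x1a]=0x91, mem[0x19]=0xc7, mem[0x0f]=0x2a, mem[0x13]=0xdc

MEM[0x1a,0x19,0x0f,0x13] = 91 c7 2a dc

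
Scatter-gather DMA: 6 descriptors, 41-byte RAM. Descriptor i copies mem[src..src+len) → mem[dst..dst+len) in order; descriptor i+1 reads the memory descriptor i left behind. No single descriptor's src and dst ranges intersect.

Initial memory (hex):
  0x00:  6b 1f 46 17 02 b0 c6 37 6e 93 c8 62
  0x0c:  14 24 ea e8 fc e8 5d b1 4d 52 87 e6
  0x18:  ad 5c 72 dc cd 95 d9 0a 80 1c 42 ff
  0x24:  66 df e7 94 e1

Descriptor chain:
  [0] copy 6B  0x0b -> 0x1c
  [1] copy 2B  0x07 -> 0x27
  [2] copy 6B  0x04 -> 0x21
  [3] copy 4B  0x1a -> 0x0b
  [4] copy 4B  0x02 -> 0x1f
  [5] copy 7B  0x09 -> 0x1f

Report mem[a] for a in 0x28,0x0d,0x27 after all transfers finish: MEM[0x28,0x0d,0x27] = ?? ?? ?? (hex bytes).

D0: mem[0x1c..0x21] <- [62 14 24 ea e8 fc]
D1: mem[0x27..0x28] <- [37 6e]
D2: mem[0x21..0x26] <- [02 b0 c6 37 6e 93]
D3: mem[0x0b..0x0e] <- [72 dc 62 14]
D4: mem[0x1f..0x22] <- [46 17 02 b0]
D5: mem[0x1f..0x25] <- [93 c8 72 dc 62 14 e8]
query mem[0x28]=0x6e, mem[0x0d]=0x62, mem[0x27]=0x37

MEM[0x28,0x0d,0x27] = 6e 62 37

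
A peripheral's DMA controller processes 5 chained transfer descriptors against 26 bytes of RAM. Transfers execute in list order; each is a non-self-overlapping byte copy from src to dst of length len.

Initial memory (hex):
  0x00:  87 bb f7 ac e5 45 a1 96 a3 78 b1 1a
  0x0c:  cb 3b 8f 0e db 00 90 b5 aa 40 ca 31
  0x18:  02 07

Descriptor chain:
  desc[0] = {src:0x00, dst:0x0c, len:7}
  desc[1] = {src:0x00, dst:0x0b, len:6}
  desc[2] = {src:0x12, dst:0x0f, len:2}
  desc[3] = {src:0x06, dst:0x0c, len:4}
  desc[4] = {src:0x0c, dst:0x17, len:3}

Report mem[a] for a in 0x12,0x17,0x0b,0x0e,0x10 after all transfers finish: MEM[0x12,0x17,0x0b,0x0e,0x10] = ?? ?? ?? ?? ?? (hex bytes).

[0] 0x00->0x0c len=7 : 87 bb f7 ac e5 45 a1
[1] 0x00->0x0b len=6 : 87 bb f7 ac e5 45
[2] 0x12->0x0f len=2 : a1 b5
[3] 0x06->0x0c len=4 : a1 96 a3 78
[4] 0x0c->0x17 len=3 : a1 96 a3
query mem[0x12]=0xa1, mem[0x17]=0xa1, mem[0x0b]=0x87, mem[0x0e]=0xa3, mem[0x10]=0xb5

MEM[0x12,0x17,0x0b,0x0e,0x10] = a1 a1 87 a3 b5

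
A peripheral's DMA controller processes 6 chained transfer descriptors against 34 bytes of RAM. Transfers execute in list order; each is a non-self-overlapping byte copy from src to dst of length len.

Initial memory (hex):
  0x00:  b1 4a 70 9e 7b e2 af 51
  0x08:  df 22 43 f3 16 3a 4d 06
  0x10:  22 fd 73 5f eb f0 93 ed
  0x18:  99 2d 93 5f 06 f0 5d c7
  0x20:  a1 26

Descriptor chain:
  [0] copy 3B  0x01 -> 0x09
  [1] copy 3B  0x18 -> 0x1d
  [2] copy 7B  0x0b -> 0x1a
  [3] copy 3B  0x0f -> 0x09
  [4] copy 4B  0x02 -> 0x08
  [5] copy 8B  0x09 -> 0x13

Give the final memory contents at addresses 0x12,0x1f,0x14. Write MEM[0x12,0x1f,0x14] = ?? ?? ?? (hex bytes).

MEM[0x12,0x1f,0x14] = 73 22 7b

  after D0: wrote 3B at 0x09 = 4a709e
  after D1: wrote 3B at 0x1d = 992d93
  after D2: wrote 7B at 0x1a = 9e163a4d0622fd
  after D3: wrote 3B at 0x09 = 0622fd
  after D4: wrote 4B at 0x08 = 709e7be2
  after D5: wrote 8B at 0x13 = 9e7be2163a4d0622
query mem[0x12]=0x73, mem[0x1f]=0x22, mem[0x14]=0x7b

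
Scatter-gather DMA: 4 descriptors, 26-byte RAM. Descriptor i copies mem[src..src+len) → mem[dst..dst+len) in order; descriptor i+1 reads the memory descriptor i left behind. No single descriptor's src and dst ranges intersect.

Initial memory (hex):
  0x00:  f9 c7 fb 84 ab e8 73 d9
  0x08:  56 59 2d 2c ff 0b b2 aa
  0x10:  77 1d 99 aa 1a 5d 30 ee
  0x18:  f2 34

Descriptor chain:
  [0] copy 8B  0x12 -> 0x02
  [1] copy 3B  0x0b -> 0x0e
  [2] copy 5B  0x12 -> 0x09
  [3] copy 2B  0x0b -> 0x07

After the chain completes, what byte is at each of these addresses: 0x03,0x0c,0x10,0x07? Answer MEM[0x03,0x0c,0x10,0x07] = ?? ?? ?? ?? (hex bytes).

[0] 0x12->0x02 len=8 : 99 aa 1a 5d 30 ee f2 34
[1] 0x0b->0x0e len=3 : 2c ff 0b
[2] 0x12->0x09 len=5 : 99 aa 1a 5d 30
[3] 0x0b->0x07 len=2 : 1a 5d
query mem[0x03]=0xaa, mem[0x0c]=0x5d, mem[0x10]=0x0b, mem[0x07]=0x1a

MEM[0x03,0x0c,0x10,0x07] = aa 5d 0b 1a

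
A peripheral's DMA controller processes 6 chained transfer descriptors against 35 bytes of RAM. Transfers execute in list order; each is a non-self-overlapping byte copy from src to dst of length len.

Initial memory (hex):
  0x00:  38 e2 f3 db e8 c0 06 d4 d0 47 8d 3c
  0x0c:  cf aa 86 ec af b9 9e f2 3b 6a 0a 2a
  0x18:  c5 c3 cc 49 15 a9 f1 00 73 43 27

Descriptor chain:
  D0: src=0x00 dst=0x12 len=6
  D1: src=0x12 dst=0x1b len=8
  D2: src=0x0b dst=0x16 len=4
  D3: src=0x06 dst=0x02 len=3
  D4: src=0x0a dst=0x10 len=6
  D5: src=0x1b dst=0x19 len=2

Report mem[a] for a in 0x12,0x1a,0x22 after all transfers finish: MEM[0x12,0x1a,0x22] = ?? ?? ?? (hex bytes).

D0: mem[0x12..0x17] <- [38 e2 f3 db e8 c0]
D1: mem[0x1b..0x22] <- [38 e2 f3 db e8 c0 c5 c3]
D2: mem[0x16..0x19] <- [3c cf aa 86]
D3: mem[0x02..0x04] <- [06 d4 d0]
D4: mem[0x10..0x15] <- [8d 3c cf aa 86 ec]
D5: mem[0x19..0x1a] <- [38 e2]
query mem[0x12]=0xcf, mem[0x1a]=0xe2, mem[0x22]=0xc3

MEM[0x12,0x1a,0x22] = cf e2 c3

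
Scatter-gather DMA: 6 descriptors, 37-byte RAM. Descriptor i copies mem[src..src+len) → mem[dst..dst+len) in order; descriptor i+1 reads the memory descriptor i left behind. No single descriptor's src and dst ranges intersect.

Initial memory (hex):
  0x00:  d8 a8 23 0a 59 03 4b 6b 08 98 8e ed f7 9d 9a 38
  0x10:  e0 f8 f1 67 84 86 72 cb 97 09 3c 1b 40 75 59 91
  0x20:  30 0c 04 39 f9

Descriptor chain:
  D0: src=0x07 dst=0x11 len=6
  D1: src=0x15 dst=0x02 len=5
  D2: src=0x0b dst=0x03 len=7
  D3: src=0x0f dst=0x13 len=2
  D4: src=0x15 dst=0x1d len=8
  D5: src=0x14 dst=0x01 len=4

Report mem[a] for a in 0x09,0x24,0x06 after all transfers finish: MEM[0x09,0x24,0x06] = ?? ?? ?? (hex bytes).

  after D0: wrote 6B at 0x11 = 6b08988eedf7
  after D1: wrote 5B at 0x02 = edf7cb9709
  after D2: wrote 7B at 0x03 = edf79d9a38e06b
  after D3: wrote 2B at 0x13 = 38e0
  after D4: wrote 8B at 0x1d = edf7cb97093c1b40
  after D5: wrote 4B at 0x01 = e0edf7cb
query mem[0x09]=0x6b, mem[0x24]=0x40, mem[0x06]=0x9a

MEM[0x09,0x24,0x06] = 6b 40 9a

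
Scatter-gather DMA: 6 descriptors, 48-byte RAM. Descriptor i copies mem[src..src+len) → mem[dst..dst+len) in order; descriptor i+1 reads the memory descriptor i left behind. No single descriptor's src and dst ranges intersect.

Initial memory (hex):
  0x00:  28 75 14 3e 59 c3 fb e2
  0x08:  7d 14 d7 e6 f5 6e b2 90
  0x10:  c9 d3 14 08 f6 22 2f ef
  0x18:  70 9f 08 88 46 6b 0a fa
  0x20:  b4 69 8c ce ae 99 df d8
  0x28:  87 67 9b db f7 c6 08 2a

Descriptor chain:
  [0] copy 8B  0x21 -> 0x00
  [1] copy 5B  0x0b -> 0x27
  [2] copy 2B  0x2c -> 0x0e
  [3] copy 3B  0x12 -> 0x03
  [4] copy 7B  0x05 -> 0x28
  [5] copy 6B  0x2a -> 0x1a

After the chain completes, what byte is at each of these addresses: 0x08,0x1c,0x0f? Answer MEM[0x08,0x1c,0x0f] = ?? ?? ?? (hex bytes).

D0: mem[0x00..0x07] <- [69 8c ce ae 99 df d8 87]
D1: mem[0x27..0x2b] <- [e6 f5 6e b2 90]
D2: mem[0x0e..0x0f] <- [f7 c6]
D3: mem[0x03..0x05] <- [14 08 f6]
D4: mem[0x28..0x2e] <- [f6 d8 87 7d 14 d7 e6]
D5: mem[0x1a..0x1f] <- [87 7d 14 d7 e6 2a]
query mem[0x08]=0x7d, mem[0x1c]=0x14, mem[0x0f]=0xc6

MEM[0x08,0x1c,0x0f] = 7d 14 c6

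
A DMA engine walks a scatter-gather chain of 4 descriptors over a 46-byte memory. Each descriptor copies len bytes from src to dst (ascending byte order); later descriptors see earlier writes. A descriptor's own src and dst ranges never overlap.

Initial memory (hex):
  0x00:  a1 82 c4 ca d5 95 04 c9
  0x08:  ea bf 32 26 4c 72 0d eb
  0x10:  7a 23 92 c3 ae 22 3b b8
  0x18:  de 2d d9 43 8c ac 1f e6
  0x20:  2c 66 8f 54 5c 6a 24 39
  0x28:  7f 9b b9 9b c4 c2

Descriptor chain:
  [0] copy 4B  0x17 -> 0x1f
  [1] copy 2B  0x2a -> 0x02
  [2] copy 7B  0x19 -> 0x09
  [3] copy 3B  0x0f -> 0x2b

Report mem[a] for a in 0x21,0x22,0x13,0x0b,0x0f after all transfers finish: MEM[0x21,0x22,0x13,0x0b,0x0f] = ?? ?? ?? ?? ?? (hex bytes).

  after D0: wrote 4B at 0x1f = b8de2dd9
  after D1: wrote 2B at 0x02 = b99b
  after D2: wrote 7B at 0x09 = 2dd9438cac1fb8
  after D3: wrote 3B at 0x2b = b87a23
query mem[0x21]=0x2d, mem[0x22]=0xd9, mem[0x13]=0xc3, mem[0x0b]=0x43, mem[0x0f]=0xb8

MEM[0x21,0x22,0x13,0x0b,0x0f] = 2d d9 c3 43 b8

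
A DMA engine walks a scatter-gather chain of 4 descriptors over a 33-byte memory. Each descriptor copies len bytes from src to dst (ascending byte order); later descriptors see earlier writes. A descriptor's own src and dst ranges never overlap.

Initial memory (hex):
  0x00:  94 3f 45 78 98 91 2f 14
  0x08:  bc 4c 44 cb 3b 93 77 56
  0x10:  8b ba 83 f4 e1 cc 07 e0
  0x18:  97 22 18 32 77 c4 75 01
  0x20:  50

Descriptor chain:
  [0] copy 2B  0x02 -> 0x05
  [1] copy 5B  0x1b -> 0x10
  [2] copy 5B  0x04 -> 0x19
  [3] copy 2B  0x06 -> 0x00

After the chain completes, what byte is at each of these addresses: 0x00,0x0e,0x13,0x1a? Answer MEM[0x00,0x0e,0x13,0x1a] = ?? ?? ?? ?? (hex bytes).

MEM[0x00,0x0e,0x13,0x1a] = 78 77 75 45

[0] 0x02->0x05 len=2 : 45 78
[1] 0x1b->0x10 len=5 : 32 77 c4 75 01
[2] 0x04->0x19 len=5 : 98 45 78 14 bc
[3] 0x06->0x00 len=2 : 78 14
query mem[0x00]=0x78, mem[0x0e]=0x77, mem[0x13]=0x75, mem[0x1a]=0x45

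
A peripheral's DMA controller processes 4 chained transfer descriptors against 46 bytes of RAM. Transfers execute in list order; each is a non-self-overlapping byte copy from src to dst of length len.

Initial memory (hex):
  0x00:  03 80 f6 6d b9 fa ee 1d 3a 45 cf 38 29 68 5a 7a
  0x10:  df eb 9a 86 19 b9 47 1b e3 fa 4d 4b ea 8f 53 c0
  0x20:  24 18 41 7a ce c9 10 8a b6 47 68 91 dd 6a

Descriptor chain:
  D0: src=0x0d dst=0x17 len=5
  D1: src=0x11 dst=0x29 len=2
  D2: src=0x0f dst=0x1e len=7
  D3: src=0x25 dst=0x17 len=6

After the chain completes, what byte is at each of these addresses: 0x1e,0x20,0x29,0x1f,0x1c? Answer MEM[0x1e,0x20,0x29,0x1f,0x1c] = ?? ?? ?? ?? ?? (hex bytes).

[0] 0x0d->0x17 len=5 : 68 5a 7a df eb
[1] 0x11->0x29 len=2 : eb 9a
[2] 0x0f->0x1e len=7 : 7a df eb 9a 86 19 b9
[3] 0x25->0x17 len=6 : c9 10 8a b6 eb 9a
query mem[0x1e]=0x7a, mem[0x20]=0xeb, mem[0x29]=0xeb, mem[0x1f]=0xdf, mem[0x1c]=0x9a

MEM[0x1e,0x20,0x29,0x1f,0x1c] = 7a eb eb df 9a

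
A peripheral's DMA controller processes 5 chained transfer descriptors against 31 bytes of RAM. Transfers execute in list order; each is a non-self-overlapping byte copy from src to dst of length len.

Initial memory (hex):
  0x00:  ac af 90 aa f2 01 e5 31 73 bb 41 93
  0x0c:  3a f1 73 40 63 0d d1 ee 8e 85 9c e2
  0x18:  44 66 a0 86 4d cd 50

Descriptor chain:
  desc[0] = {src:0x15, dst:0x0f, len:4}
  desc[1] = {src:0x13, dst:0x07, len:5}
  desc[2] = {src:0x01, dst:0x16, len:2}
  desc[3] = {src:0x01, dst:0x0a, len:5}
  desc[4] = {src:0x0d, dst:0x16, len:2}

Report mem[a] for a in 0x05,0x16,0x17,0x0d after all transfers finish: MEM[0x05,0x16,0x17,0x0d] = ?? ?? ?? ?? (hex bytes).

  after D0: wrote 4B at 0x0f = 859ce244
  after D1: wrote 5B at 0x07 = ee8e859ce2
  after D2: wrote 2B at 0x16 = af90
  after D3: wrote 5B at 0x0a = af90aaf201
  after D4: wrote 2B at 0x16 = f201
query mem[0x05]=0x01, mem[0x16]=0xf2, mem[0x17]=0x01, mem[0x0d]=0xf2

MEM[0x05,0x16,0x17,0x0d] = 01 f2 01 f2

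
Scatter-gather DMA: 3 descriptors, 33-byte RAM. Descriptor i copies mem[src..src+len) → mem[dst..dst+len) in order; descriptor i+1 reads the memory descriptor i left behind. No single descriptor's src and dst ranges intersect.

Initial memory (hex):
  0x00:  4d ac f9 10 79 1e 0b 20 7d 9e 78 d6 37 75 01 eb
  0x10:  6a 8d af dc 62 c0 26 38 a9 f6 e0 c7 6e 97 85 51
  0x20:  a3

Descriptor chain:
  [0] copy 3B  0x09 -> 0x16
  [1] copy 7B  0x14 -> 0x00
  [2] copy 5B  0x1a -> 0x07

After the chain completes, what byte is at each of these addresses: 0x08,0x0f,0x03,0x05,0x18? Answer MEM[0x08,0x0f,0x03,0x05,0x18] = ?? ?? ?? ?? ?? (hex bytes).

D0: mem[0x16..0x18] <- [9e 78 d6]
D1: mem[0x00..0x06] <- [62 c0 9e 78 d6 f6 e0]
D2: mem[0x07..0x0b] <- [e0 c7 6e 97 85]
query mem[0x08]=0xc7, mem[0x0f]=0xeb, mem[0x03]=0x78, mem[0x05]=0xf6, mem[0x18]=0xd6

MEM[0x08,0x0f,0x03,0x05,0x18] = c7 eb 78 f6 d6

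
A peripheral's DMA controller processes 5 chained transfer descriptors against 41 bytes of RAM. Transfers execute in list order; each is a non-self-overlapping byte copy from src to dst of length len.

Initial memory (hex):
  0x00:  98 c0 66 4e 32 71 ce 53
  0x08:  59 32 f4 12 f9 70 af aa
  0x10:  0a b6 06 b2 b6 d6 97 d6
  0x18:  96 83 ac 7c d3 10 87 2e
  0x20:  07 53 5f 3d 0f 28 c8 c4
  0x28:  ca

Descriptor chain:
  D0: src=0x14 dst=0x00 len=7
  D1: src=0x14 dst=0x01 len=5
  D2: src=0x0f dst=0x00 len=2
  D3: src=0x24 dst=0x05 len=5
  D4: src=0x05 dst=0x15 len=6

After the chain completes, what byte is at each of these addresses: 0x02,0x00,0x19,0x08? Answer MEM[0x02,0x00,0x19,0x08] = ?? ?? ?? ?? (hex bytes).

MEM[0x02,0x00,0x19,0x08] = d6 aa ca c4

D0: mem[0x00..0x06] <- [b6 d6 97 d6 96 83 ac]
D1: mem[0x01..0x05] <- [b6 d6 97 d6 96]
D2: mem[0x00..0x01] <- [aa 0a]
D3: mem[0x05..0x09] <- [0f 28 c8 c4 ca]
D4: mem[0x15..0x1a] <- [0f 28 c8 c4 ca f4]
query mem[0x02]=0xd6, mem[0x00]=0xaa, mem[0x19]=0xca, mem[0x08]=0xc4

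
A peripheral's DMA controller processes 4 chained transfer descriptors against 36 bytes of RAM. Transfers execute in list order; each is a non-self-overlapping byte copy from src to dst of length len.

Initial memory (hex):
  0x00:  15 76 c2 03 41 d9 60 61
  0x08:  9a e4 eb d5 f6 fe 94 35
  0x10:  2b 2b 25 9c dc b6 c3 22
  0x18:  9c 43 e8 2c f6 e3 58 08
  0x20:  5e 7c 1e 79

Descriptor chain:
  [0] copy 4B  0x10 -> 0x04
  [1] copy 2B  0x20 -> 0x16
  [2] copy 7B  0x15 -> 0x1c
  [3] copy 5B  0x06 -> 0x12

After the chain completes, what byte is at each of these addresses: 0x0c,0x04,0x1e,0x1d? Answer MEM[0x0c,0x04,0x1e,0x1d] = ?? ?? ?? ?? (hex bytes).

  after D0: wrote 4B at 0x04 = 2b2b259c
  after D1: wrote 2B at 0x16 = 5e7c
  after D2: wrote 7B at 0x1c = b65e7c9c43e82c
  after D3: wrote 5B at 0x12 = 259c9ae4eb
query mem[0x0c]=0xf6, mem[0x04]=0x2b, mem[0x1e]=0x7c, mem[0x1d]=0x5e

MEM[0x0c,0x04,0x1e,0x1d] = f6 2b 7c 5e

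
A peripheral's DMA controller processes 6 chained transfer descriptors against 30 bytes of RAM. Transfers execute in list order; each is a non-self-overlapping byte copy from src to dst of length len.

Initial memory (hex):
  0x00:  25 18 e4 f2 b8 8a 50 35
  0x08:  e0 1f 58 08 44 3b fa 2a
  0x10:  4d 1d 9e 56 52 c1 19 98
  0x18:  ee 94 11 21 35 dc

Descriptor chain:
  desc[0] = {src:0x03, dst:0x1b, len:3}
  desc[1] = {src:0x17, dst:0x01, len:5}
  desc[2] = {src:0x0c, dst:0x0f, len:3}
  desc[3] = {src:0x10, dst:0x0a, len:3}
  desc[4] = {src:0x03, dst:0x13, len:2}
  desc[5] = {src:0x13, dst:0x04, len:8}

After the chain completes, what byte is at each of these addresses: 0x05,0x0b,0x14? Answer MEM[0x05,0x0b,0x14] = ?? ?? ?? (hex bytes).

MEM[0x05,0x0b,0x14] = 11 11 11

  after D0: wrote 3B at 0x1b = f2b88a
  after D1: wrote 5B at 0x01 = 98ee9411f2
  after D2: wrote 3B at 0x0f = 443bfa
  after D3: wrote 3B at 0x0a = 3bfa9e
  after D4: wrote 2B at 0x13 = 9411
  after D5: wrote 8B at 0x04 = 9411c11998ee9411
query mem[0x05]=0x11, mem[0x0b]=0x11, mem[0x14]=0x11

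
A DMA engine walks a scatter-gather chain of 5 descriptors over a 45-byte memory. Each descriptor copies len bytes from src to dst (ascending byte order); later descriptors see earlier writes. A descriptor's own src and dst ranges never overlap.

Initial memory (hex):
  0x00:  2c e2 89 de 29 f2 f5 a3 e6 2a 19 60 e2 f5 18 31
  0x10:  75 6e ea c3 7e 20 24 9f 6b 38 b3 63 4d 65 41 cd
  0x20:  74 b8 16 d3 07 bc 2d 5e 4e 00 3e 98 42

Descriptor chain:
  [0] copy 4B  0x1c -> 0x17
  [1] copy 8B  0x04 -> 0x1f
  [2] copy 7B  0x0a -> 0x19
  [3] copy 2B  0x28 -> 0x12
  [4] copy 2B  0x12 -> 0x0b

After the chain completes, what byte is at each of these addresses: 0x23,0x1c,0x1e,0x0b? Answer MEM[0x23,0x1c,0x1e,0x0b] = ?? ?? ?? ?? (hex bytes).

#0 dst[0x17+4] := {0x4d,0x65,0x41,0xcd}
#1 dst[0x1f+8] := {0x29,0xf2,0xf5,0xa3,0xe6,0x2a,0x19,0x60}
#2 dst[0x19+7] := {0x19,0x60,0xe2,0xf5,0x18,0x31,0x75}
#3 dst[0x12+2] := {0x4e,0x00}
#4 dst[0x0b+2] := {0x4e,0x00}
query mem[0x23]=0xe6, mem[0x1c]=0xf5, mem[0x1e]=0x31, mem[0x0b]=0x4e

MEM[0x23,0x1c,0x1e,0x0b] = e6 f5 31 4e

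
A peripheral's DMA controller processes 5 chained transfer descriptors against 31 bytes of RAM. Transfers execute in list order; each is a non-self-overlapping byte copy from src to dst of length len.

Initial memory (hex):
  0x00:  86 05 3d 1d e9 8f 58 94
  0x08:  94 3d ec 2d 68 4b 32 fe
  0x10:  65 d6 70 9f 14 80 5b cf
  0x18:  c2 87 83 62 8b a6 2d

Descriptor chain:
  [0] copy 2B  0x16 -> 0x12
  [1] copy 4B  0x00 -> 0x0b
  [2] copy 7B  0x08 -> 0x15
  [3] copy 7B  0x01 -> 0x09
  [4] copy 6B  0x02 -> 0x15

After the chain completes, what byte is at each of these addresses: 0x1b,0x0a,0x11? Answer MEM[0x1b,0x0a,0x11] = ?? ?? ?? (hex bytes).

MEM[0x1b,0x0a,0x11] = 1d 3d d6

  after D0: wrote 2B at 0x12 = 5bcf
  after D1: wrote 4B at 0x0b = 86053d1d
  after D2: wrote 7B at 0x15 = 943dec86053d1d
  after D3: wrote 7B at 0x09 = 053d1de98f5894
  after D4: wrote 6B at 0x15 = 3d1de98f5894
query mem[0x1b]=0x1d, mem[0x0a]=0x3d, mem[0x11]=0xd6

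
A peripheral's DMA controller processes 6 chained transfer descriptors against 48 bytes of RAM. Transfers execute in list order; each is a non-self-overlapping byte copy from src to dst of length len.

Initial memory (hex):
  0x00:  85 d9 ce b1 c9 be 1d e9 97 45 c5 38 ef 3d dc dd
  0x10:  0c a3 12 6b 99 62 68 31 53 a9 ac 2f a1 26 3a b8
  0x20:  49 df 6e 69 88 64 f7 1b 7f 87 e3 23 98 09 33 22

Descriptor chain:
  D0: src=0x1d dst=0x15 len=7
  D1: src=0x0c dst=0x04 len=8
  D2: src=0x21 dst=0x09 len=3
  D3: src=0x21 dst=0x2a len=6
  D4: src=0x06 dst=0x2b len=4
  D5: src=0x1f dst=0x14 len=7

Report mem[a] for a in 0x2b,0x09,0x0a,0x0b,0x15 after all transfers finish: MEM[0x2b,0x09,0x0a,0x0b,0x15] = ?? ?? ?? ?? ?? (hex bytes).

MEM[0x2b,0x09,0x0a,0x0b,0x15] = dc df 6e 69 49

D0: mem[0x15..0x1b] <- [26 3a b8 49 df 6e 69]
D1: mem[0x04..0x0b] <- [ef 3d dc dd 0c a3 12 6b]
D2: mem[0x09..0x0b] <- [df 6e 69]
D3: mem[0x2a..0x2f] <- [df 6e 69 88 64 f7]
D4: mem[0x2b..0x2e] <- [dc dd 0c df]
D5: mem[0x14..0x1a] <- [b8 49 df 6e 69 88 64]
query mem[0x2b]=0xdc, mem[0x09]=0xdf, mem[0x0a]=0x6e, mem[0x0b]=0x69, mem[0x15]=0x49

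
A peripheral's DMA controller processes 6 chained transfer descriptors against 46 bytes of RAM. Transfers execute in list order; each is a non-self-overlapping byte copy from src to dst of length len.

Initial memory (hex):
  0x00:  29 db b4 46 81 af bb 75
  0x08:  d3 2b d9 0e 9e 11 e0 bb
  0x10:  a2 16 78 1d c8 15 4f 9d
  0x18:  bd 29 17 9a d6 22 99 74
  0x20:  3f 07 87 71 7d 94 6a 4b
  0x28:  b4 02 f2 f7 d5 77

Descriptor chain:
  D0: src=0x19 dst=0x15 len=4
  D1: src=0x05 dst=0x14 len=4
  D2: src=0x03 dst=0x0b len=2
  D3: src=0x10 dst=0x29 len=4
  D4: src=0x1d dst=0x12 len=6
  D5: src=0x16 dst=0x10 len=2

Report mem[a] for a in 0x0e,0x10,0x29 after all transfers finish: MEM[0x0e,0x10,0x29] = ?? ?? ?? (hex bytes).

  after D0: wrote 4B at 0x15 = 29179ad6
  after D1: wrote 4B at 0x14 = afbb75d3
  after D2: wrote 2B at 0x0b = 4681
  after D3: wrote 4B at 0x29 = a216781d
  after D4: wrote 6B at 0x12 = 2299743f0787
  after D5: wrote 2B at 0x10 = 0787
query mem[0x0e]=0xe0, mem[0x10]=0x07, mem[0x29]=0xa2

MEM[0x0e,0x10,0x29] = e0 07 a2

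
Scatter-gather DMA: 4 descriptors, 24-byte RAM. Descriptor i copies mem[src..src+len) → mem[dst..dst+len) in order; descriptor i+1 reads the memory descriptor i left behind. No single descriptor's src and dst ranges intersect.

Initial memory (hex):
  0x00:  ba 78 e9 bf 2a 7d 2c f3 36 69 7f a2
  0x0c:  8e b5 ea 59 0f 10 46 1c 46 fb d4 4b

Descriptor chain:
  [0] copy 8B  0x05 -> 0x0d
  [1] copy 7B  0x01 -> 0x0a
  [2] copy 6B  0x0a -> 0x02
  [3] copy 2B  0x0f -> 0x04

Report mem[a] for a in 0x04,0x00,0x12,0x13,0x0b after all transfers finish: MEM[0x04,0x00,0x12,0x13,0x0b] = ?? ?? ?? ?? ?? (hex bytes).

D0: mem[0x0d..0x14] <- [7d 2c f3 36 69 7f a2 8e]
D1: mem[0x0a..0x10] <- [78 e9 bf 2a 7d 2c f3]
D2: mem[0x02..0x07] <- [78 e9 bf 2a 7d 2c]
D3: mem[0x04..0x05] <- [2c f3]
query mem[0x04]=0x2c, mem[0x00]=0xba, mem[0x12]=0x7f, mem[0x13]=0xa2, mem[0x0b]=0xe9

MEM[0x04,0x00,0x12,0x13,0x0b] = 2c ba 7f a2 e9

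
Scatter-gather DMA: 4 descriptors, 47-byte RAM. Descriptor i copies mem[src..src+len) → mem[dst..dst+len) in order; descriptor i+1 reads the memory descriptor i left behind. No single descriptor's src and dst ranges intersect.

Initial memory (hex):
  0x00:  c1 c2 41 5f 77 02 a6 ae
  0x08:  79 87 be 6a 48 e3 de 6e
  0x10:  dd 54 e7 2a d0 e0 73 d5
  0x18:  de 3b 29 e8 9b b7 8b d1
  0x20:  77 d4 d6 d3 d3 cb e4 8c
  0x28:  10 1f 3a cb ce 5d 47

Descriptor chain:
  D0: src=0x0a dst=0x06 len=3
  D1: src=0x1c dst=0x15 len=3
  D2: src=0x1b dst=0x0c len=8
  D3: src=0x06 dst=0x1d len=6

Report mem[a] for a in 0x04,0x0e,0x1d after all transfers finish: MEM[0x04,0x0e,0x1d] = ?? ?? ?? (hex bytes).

MEM[0x04,0x0e,0x1d] = 77 b7 be

#0 dst[0x06+3] := {0xbe,0x6a,0x48}
#1 dst[0x15+3] := {0x9b,0xb7,0x8b}
#2 dst[0x0c+8] := {0xe8,0x9b,0xb7,0x8b,0xd1,0x77,0xd4,0xd6}
#3 dst[0x1d+6] := {0xbe,0x6a,0x48,0x87,0xbe,0x6a}
query mem[0x04]=0x77, mem[0x0e]=0xb7, mem[0x1d]=0xbe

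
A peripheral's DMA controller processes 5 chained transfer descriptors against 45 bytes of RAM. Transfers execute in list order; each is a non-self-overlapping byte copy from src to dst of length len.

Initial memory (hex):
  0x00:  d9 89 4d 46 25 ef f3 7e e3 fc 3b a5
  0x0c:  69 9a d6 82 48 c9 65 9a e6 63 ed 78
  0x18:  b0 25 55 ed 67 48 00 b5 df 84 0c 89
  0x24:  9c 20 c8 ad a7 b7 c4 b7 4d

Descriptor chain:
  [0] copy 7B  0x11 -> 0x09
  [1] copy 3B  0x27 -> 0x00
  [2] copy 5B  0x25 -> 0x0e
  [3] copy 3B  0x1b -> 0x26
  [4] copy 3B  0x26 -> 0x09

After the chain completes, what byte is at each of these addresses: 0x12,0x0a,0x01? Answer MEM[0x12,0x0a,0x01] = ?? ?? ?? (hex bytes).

D0: mem[0x09..0x0f] <- [c9 65 9a e6 63 ed 78]
D1: mem[0x00..0x02] <- [ad a7 b7]
D2: mem[0x0e..0x12] <- [20 c8 ad a7 b7]
D3: mem[0x26..0x28] <- [ed 67 48]
D4: mem[0x09..0x0b] <- [ed 67 48]
query mem[0x12]=0xb7, mem[0x0a]=0x67, mem[0x01]=0xa7

MEM[0x12,0x0a,0x01] = b7 67 a7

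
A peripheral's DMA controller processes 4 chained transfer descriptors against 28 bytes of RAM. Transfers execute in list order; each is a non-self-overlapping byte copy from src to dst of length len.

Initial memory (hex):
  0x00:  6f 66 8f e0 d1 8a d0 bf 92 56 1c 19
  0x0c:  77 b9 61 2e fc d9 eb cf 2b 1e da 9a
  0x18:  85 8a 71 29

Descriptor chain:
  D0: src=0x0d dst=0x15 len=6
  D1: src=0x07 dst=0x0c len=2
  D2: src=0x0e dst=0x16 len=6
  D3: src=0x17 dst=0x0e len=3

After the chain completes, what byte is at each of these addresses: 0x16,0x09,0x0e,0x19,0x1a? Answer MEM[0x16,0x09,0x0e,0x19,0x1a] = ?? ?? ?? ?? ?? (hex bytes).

[0] 0x0d->0x15 len=6 : b9 61 2e fc d9 eb
[1] 0x07->0x0c len=2 : bf 92
[2] 0x0e->0x16 len=6 : 61 2e fc d9 eb cf
[3] 0x17->0x0e len=3 : 2e fc d9
query mem[0x16]=0x61, mem[0x09]=0x56, mem[0x0e]=0x2e, mem[0x19]=0xd9, mem[0x1a]=0xeb

MEM[0x16,0x09,0x0e,0x19,0x1a] = 61 56 2e d9 eb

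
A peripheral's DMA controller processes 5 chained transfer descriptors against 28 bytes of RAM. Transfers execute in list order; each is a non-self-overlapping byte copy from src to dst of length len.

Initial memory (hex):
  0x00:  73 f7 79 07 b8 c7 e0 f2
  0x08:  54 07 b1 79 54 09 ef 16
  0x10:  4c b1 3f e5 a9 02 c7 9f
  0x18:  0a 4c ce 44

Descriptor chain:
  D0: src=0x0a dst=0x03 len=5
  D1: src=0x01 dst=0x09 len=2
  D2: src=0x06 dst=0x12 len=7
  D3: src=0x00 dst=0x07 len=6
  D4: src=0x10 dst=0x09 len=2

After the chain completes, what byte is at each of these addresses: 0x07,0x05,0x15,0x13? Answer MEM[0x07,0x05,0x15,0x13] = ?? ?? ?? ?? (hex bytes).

  after D0: wrote 5B at 0x03 = b1795409ef
  after D1: wrote 2B at 0x09 = f779
  after D2: wrote 7B at 0x12 = 09ef54f7797954
  after D3: wrote 6B at 0x07 = 73f779b17954
  after D4: wrote 2B at 0x09 = 4cb1
query mem[0x07]=0x73, mem[0x05]=0x54, mem[0x15]=0xf7, mem[0x13]=0xef

MEM[0x07,0x05,0x15,0x13] = 73 54 f7 ef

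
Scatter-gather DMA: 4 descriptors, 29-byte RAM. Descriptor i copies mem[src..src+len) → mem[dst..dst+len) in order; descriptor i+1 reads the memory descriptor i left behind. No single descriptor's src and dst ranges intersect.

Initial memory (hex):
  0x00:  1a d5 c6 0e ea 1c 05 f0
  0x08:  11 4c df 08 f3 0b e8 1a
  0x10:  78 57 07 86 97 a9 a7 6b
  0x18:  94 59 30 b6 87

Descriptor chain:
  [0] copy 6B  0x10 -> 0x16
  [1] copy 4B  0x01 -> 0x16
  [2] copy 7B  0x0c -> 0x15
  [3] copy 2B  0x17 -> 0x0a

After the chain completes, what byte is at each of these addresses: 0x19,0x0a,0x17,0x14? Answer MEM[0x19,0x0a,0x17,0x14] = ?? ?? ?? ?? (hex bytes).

MEM[0x19,0x0a,0x17,0x14] = 78 e8 e8 97

[0] 0x10->0x16 len=6 : 78 57 07 86 97 a9
[1] 0x01->0x16 len=4 : d5 c6 0e ea
[2] 0x0c->0x15 len=7 : f3 0b e8 1a 78 57 07
[3] 0x17->0x0a len=2 : e8 1a
query mem[0x19]=0x78, mem[0x0a]=0xe8, mem[0x17]=0xe8, mem[0x14]=0x97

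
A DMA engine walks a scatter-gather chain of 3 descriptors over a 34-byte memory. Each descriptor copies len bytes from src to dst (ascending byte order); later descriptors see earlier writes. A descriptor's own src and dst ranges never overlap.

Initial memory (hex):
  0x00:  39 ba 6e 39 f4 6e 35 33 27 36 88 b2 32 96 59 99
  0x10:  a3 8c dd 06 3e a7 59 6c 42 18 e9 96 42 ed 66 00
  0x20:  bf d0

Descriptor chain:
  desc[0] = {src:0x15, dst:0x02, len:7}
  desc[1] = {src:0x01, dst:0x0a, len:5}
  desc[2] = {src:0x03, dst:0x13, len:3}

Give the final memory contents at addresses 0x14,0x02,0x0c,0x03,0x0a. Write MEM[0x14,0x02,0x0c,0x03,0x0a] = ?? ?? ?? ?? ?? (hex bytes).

#0 dst[0x02+7] := {0xa7,0x59,0x6c,0x42,0x18,0xe9,0x96}
#1 dst[0x0a+5] := {0xba,0xa7,0x59,0x6c,0x42}
#2 dst[0x13+3] := {0x59,0x6c,0x42}
query mem[0x14]=0x6c, mem[0x02]=0xa7, mem[0x0c]=0x59, mem[0x03]=0x59, mem[0x0a]=0xba

MEM[0x14,0x02,0x0c,0x03,0x0a] = 6c a7 59 59 ba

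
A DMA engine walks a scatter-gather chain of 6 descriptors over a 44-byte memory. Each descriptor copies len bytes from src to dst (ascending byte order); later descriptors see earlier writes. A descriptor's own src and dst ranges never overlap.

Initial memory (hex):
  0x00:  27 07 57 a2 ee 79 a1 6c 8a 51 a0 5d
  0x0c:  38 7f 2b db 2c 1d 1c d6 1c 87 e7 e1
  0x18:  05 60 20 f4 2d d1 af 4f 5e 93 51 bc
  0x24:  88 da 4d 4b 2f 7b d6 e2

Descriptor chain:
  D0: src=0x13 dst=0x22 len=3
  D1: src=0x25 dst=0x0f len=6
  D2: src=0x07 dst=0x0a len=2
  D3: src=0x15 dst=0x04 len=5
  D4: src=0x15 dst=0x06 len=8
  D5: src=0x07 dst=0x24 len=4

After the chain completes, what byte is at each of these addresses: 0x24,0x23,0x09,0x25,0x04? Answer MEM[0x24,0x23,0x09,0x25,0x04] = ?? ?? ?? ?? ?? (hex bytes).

MEM[0x24,0x23,0x09,0x25,0x04] = e7 1c 05 e1 87

  after D0: wrote 3B at 0x22 = d61c87
  after D1: wrote 6B at 0x0f = da4d4b2f7bd6
  after D2: wrote 2B at 0x0a = 6c8a
  after D3: wrote 5B at 0x04 = 87e7e10560
  after D4: wrote 8B at 0x06 = 87e7e1056020f42d
  after D5: wrote 4B at 0x24 = e7e10560
query mem[0x24]=0xe7, mem[0x23]=0x1c, mem[0x09]=0x05, mem[0x25]=0xe1, mem[0x04]=0x87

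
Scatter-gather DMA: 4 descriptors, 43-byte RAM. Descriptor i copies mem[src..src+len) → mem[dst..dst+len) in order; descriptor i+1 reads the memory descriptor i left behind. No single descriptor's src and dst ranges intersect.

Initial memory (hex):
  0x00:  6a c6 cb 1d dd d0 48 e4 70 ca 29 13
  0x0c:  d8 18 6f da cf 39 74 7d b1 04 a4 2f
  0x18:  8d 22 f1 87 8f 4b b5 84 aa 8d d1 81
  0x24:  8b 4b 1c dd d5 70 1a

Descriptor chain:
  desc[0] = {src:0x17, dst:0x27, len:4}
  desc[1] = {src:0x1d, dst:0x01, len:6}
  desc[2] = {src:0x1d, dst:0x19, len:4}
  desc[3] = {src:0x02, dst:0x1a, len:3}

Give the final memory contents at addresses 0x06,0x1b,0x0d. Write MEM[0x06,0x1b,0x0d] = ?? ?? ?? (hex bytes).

  after D0: wrote 4B at 0x27 = 2f8d22f1
  after D1: wrote 6B at 0x01 = 4bb584aa8dd1
  after D2: wrote 4B at 0x19 = 4bb584aa
  after D3: wrote 3B at 0x1a = b584aa
query mem[0x06]=0xd1, mem[0x1b]=0x84, mem[0x0d]=0x18

MEM[0x06,0x1b,0x0d] = d1 84 18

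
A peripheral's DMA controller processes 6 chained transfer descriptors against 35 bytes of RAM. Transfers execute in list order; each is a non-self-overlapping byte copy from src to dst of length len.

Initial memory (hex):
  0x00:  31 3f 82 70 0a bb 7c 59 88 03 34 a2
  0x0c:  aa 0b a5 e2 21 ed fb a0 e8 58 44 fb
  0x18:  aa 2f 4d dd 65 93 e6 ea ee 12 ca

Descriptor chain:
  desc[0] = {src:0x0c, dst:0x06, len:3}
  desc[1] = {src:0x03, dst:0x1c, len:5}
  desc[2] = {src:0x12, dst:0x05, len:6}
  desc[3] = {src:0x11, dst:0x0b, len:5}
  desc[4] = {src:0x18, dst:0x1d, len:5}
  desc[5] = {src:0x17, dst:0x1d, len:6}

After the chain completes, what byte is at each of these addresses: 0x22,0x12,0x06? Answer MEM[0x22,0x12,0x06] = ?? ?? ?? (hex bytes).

MEM[0x22,0x12,0x06] = 70 fb a0

  after D0: wrote 3B at 0x06 = aa0ba5
  after D1: wrote 5B at 0x1c = 700abbaa0b
  after D2: wrote 6B at 0x05 = fba0e85844fb
  after D3: wrote 5B at 0x0b = edfba0e858
  after D4: wrote 5B at 0x1d = aa2f4ddd70
  after D5: wrote 6B at 0x1d = fbaa2f4ddd70
query mem[0x22]=0x70, mem[0x12]=0xfb, mem[0x06]=0xa0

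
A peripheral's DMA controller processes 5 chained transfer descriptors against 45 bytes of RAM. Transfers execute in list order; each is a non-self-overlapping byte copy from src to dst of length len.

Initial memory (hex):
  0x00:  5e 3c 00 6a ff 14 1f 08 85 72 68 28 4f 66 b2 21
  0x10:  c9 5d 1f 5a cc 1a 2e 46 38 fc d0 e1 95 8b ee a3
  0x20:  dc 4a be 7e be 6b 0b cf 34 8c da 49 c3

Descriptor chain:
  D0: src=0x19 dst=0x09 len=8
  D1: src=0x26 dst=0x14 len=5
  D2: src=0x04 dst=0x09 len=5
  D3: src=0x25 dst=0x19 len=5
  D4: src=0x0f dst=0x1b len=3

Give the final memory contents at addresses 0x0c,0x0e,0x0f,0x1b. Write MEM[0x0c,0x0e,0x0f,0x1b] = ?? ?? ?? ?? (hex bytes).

MEM[0x0c,0x0e,0x0f,0x1b] = 08 ee a3 a3

[0] 0x19->0x09 len=8 : fc d0 e1 95 8b ee a3 dc
[1] 0x26->0x14 len=5 : 0b cf 34 8c da
[2] 0x04->0x09 len=5 : ff 14 1f 08 85
[3] 0x25->0x19 len=5 : 6b 0b cf 34 8c
[4] 0x0f->0x1b len=3 : a3 dc 5d
query mem[0x0c]=0x08, mem[0x0e]=0xee, mem[0x0f]=0xa3, mem[0x1b]=0xa3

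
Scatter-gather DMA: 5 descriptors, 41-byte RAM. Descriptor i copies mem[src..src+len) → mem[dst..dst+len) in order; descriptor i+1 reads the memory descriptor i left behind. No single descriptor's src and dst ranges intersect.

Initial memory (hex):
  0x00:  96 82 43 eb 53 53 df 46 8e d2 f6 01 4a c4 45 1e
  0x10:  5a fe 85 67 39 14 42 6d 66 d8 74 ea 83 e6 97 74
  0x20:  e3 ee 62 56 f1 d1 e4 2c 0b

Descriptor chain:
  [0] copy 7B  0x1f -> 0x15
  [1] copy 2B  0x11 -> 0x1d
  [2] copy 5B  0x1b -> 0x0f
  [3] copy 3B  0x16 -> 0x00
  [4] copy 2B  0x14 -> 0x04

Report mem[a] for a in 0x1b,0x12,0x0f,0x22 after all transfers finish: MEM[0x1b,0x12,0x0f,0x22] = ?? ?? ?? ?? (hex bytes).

#0 dst[0x15+7] := {0x74,0xe3,0xee,0x62,0x56,0xf1,0xd1}
#1 dst[0x1d+2] := {0xfe,0x85}
#2 dst[0x0f+5] := {0xd1,0x83,0xfe,0x85,0x74}
#3 dst[0x00+3] := {0xe3,0xee,0x62}
#4 dst[0x04+2] := {0x39,0x74}
query mem[0x1b]=0xd1, mem[0x12]=0x85, mem[0x0f]=0xd1, mem[0x22]=0x62

MEM[0x1b,0x12,0x0f,0x22] = d1 85 d1 62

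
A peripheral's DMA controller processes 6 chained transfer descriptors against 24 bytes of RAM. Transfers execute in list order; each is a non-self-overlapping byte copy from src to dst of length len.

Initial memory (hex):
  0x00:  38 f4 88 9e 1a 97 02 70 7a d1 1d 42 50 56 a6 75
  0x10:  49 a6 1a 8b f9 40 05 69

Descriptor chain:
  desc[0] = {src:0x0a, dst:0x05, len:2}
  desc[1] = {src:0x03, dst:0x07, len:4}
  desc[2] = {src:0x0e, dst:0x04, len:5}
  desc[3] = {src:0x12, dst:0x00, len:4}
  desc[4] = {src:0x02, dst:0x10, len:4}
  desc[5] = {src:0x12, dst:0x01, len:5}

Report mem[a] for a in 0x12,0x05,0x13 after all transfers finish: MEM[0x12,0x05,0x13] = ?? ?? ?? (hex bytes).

MEM[0x12,0x05,0x13] = a6 05 75

  after D0: wrote 2B at 0x05 = 1d42
  after D1: wrote 4B at 0x07 = 9e1a1d42
  after D2: wrote 5B at 0x04 = a67549a61a
  after D3: wrote 4B at 0x00 = 1a8bf940
  after D4: wrote 4B at 0x10 = f940a675
  after D5: wrote 5B at 0x01 = a675f94005
query mem[0x12]=0xa6, mem[0x05]=0x05, mem[0x13]=0x75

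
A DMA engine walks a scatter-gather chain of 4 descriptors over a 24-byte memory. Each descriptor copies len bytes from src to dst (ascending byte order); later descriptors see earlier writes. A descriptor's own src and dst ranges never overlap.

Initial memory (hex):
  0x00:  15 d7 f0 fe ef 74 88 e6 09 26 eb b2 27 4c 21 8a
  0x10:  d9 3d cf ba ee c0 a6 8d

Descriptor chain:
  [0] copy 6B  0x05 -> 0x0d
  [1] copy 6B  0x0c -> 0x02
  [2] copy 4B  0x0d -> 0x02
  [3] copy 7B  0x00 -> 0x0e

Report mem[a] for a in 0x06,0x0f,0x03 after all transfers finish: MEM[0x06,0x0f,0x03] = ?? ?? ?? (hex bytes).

MEM[0x06,0x0f,0x03] = 09 d7 88

[0] 0x05->0x0d len=6 : 74 88 e6 09 26 eb
[1] 0x0c->0x02 len=6 : 27 74 88 e6 09 26
[2] 0x0d->0x02 len=4 : 74 88 e6 09
[3] 0x00->0x0e len=7 : 15 d7 74 88 e6 09 09
query mem[0x06]=0x09, mem[0x0f]=0xd7, mem[0x03]=0x88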